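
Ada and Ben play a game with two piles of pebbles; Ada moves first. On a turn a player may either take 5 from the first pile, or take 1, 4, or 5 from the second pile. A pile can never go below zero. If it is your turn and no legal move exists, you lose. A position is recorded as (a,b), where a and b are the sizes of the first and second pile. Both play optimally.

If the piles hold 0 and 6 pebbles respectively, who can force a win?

Compute win/loss labels from the base case upward. A position with no move is L. Any other position is W if it can reach an L in one move, else L.
No move ever increases a pile, so every position that can arise here has a ≤ 0 and b ≤ 6; it is enough to label the cells with 0 ≤ a ≤ 0 and 0 ≤ b ≤ 6.
Every move lowers a or b (never raises either), so fill the grid row by row in increasing a, and left to right within a row: each cell's successors are then already labelled.
      b=0  b=1  b=2  b=3  b=4  b=5  b=6
a=0:    L    W    L    W    W    W    W
Cells with no legal move (terminal, hence L): (0,0).
The remaining L cells, each justified by listing all of its moves:
(0,2): L (sole option (0,1)(W) is W)
Every other cell has at least one move into one of the L cells above, so it is W.
From (0,6) Ada can move to (0,2), reaching an L position.

Ada wins.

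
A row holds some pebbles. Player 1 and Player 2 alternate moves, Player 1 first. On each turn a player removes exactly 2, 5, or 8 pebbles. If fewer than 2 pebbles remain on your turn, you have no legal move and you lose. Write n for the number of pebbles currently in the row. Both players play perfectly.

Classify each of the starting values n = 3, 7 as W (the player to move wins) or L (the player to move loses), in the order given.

Classify positions by backward induction: terminal positions (no move available) are L. From any other position, the mover wins iff some move reaches an L.
n=0: no move → L
n=1: no move → L
n=2: →0(L), so W
n=3: →1(L), so W
n=4: →2(W) only, which is W, so L
n=5: →0(L), so W
n=6: →4(L), so W
n=7: →5(W), 2(W) — all W, so L

3: W, 7: L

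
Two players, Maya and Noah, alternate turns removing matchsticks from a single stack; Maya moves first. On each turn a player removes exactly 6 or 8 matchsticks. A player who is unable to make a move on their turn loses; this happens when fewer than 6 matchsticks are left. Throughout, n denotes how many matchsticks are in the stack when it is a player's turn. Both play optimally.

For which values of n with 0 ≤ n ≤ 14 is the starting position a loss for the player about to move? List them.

Work bottom-up. With no move the player to move loses. Otherwise the position is W if at least one move leads to an L position for the opponent, and L if every move leads to a W.
n=0: no move → L
n=1: no move → L
n=2: no move → L
n=3: no move → L
n=4: no move → L
n=5: no move → L
n=6: can move to 0, which is L ⇒ W
n=7: can move to 1, which is L ⇒ W
n=8: can move to 2, which is L ⇒ W
n=9: can move to 3, which is L ⇒ W
n=10: can move to 4, which is L ⇒ W
n=11: can move to 5, which is L ⇒ W
n=12: can move to 4, which is L ⇒ W
n=13: can move to 5, which is L ⇒ W
n=14: moves to 8(W), 6(W); every one is W ⇒ L
The losing starting values of n are exactly the entries labelled L in this table (7 of them).

0, 1, 2, 3, 4, 5, 14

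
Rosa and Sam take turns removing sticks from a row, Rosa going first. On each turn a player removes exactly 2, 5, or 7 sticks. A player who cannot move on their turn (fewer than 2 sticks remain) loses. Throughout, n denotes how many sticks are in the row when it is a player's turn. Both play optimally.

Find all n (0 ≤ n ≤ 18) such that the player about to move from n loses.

0, 1, 4, 10, 13, 14

Work bottom-up. With no move the player to move loses. Otherwise the position is W if at least one move leads to an L position for the opponent, and L if every move leads to a W.
n=0: no move → L
n=1: no move → L
n=2: can move to 0, which is L ⇒ W
n=3: can move to 1, which is L ⇒ W
n=4: the only move is to 2(W), a W ⇒ L
n=5: can move to 0, which is L ⇒ W
n=6: can move to 4, which is L ⇒ W
n=7: can move to 0, which is L ⇒ W
n=8: can move to 1, which is L ⇒ W
n=9: can move to 4, which is L ⇒ W
n=10: moves to 8(W), 5(W), 3(W); every one is W ⇒ L
n=11: can move to 4, which is L ⇒ W
n=12: can move to 10, which is L ⇒ W
n=13: moves to 11(W), 8(W), 6(W); every one is W ⇒ L
n=14: moves to 12(W), 9(W), 7(W); every one is W ⇒ L
n=15: can move to 13, which is L ⇒ W
n=16: can move to 14, which is L ⇒ W
n=17: can move to 10, which is L ⇒ W
n=18: can move to 13, which is L ⇒ W
The losing starting values of n are exactly the entries labelled L in this table (6 of them).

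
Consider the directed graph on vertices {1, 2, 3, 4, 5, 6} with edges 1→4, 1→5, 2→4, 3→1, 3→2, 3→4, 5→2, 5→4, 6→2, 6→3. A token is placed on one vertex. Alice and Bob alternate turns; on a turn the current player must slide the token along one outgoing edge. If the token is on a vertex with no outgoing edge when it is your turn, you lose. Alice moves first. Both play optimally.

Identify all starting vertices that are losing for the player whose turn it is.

4, 6

Classify positions by backward induction: terminal positions (no move available) are L. From any other position, the mover wins iff some move reaches an L.
Every edge goes from a vertex to one that appears earlier in the order 4, 2, 5, 1, 3, 6, so processing vertices in that order labels each vertex after all of its successors.
4: no outgoing edge → L
2: can move to 4, which is L ⇒ W
5: can move to 4, which is L ⇒ W
1: can move to 4, which is L ⇒ W
3: can move to 4, which is L ⇒ W
6: moves to 3(W), 2(W); every one is W ⇒ L
The losing starting vertices are exactly the entries labelled L in this table (2 of them).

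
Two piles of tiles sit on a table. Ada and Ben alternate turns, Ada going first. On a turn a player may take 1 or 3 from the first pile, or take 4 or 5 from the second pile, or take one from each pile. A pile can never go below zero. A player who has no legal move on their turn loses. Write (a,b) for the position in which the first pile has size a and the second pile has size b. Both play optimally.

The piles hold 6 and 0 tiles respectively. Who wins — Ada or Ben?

Use the standard recursion: the mover loses at a terminal position; elsewhere, the mover wins exactly when some move hands the opponent an L position.
No move ever increases a pile, so every position that can arise here has a ≤ 6 and b ≤ 0; it is enough to label the cells with 0 ≤ a ≤ 6 and 0 ≤ b ≤ 0.
Every move lowers a or b (never raises either), so fill the grid row by row in increasing a, and left to right within a row: each cell's successors are then already labelled.
      b=0
a=0:    L
a=1:    W
a=2:    L
a=3:    W
a=4:    L
a=5:    W
a=6:    L
Cells with no legal move (terminal, hence L): (0,0).
The remaining L cells, each justified by listing all of its moves:
(2,0): only reaches (1,0)(W), which is W → L
(4,0): only reaches (3,0)(W), (1,0)(W), all W → L
(6,0): only reaches (5,0)(W), (3,0)(W), all W → L
Every other cell has at least one move into one of the L cells above, so it is W.
Every move from (6,0) reaches a W position, so the mover loses.

Ben wins.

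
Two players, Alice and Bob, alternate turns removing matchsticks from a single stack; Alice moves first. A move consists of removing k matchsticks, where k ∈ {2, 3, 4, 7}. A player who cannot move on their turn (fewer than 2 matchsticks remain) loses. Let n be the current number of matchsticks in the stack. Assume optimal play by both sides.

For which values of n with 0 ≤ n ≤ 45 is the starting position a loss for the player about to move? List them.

0, 1, 6, 11, 12, 17, 22, 23, 28, 33, 34, 39, 44, 45

Classify positions by backward induction: terminal positions (no move available) are L. From any other position, the mover wins iff some move reaches an L.
n=0: no move → L
n=1: no move → L
n=2: can move to 0, which is L ⇒ W
n=3: can move to 1, which is L ⇒ W
n=4: can move to 1, which is L ⇒ W
n=5: can move to 1, which is L ⇒ W
n=6: moves to 4(W), 3(W), 2(W); every one is W ⇒ L
n=7: can move to 0, which is L ⇒ W
n=8: can move to 6, which is L ⇒ W
n=9: can move to 6, which is L ⇒ W
n=10: can move to 6, which is L ⇒ W
n=11: moves to 9(W), 8(W), 7(W), 4(W); every one is W ⇒ L
n=12: moves to 10(W), 9(W), 8(W), 5(W); every one is W ⇒ L
n=13: can move to 11, which is L ⇒ W
n=14: can move to 12, which is L ⇒ W
n=15: can move to 12, which is L ⇒ W
n=16: can move to 12, which is L ⇒ W
n=17: moves to 15(W), 14(W), 13(W), 10(W); every one is W ⇒ L
n=18: can move to 11, which is L ⇒ W
n=19: can move to 17, which is L ⇒ W
n=20: can move to 17, which is L ⇒ W
n=21: can move to 17, which is L ⇒ W
n=22: moves to 20(W), 19(W), 18(W), 15(W); every one is W ⇒ L
n=23: moves to 21(W), 20(W), 19(W), 16(W); every one is W ⇒ L
n=24: can move to 22, which is L ⇒ W
n=25: can move to 23, which is L ⇒ W
n=26: can move to 23, which is L ⇒ W
n=27: can move to 23, which is L ⇒ W
n=28: moves to 26(W), 25(W), 24(W), 21(W); every one is W ⇒ L
n=29: can move to 22, which is L ⇒ W
n=30: can move to 28, which is L ⇒ W
n=31: can move to 28, which is L ⇒ W
n=32: can move to 28, which is L ⇒ W
n=33: moves to 31(W), 30(W), 29(W), 26(W); every one is W ⇒ L
n=34: moves to 32(W), 31(W), 30(W), 27(W); every one is W ⇒ L
n=35: can move to 33, which is L ⇒ W
n=36: can move to 34, which is L ⇒ W
n=37: can move to 34, which is L ⇒ W
n=38: can move to 34, which is L ⇒ W
n=39: moves to 37(W), 36(W), 35(W), 32(W); every one is W ⇒ L
n=40: can move to 33, which is L ⇒ W
n=41: can move to 39, which is L ⇒ W
n=42: can move to 39, which is L ⇒ W
n=43: can move to 39, which is L ⇒ W
n=44: moves to 42(W), 41(W), 40(W), 37(W); every one is W ⇒ L
n=45: moves to 43(W), 42(W), 41(W), 38(W); every one is W ⇒ L
Reading off the rows marked L gives the requested list; there are 14 such values of n.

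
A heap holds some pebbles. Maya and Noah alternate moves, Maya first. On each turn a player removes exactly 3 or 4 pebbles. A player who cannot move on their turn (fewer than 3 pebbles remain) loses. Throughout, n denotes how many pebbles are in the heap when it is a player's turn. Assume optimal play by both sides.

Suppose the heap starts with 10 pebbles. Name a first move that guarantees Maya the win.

Remove 3, leaving 7.

Build the W/L table. Terminal = L. A non-terminal position is W if it has a move to some L; otherwise it is L.
n=0: no move → L
n=1: no move → L
n=2: no move → L
n=3: W (go to 0, an L position)
n=4: W (go to 1, an L position)
n=5: W (go to 2, an L position)
n=6: W (go to 2, an L position)
n=7: L (options 4(W), 3(W) are all W)
n=8: L (options 5(W), 4(W) are all W)
n=9: L (options 6(W), 5(W) are all W)
n=10: W (go to 7, an L position)
From 10, the L positions reachable in one move are: 7.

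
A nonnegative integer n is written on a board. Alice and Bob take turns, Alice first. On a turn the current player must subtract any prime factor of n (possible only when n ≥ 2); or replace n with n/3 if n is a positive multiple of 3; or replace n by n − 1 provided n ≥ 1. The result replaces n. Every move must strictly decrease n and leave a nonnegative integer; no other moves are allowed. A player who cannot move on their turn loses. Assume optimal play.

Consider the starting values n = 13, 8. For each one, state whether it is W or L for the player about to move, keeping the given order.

Work bottom-up. With no move the player to move loses. Otherwise the position is W if at least one move leads to an L position for the opponent, and L if every move leads to a W.
n=0: no move → L
n=1: →0(L), so W
n=2: →0(L), so W
n=3: →0(L), so W
n=4: →2(W), 3(W) — all W, so L
n=5: →0(L), so W
n=6: →4(L), so W
n=7: →0(L), so W
n=8: →6(W), 7(W) — all W, so L
n=9: →8(L), so W
n=10: →8(L), so W
n=11: →0(L), so W
n=12: →4(L), so W
n=13: →0(L), so W

13: W, 8: L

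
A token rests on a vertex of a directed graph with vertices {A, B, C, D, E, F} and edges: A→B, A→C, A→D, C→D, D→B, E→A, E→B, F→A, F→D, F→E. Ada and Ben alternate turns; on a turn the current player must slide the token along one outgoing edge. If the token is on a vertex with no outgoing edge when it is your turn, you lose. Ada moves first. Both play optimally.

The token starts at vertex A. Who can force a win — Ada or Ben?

Use the standard recursion: the mover loses at a terminal position; elsewhere, the mover wins exactly when some move hands the opponent an L position.
Every edge goes from a vertex to one that appears earlier in the order B, D, C, A, E, F, so processing vertices in that order labels each vertex after all of its successors.
B: no outgoing edge → L
D: can move to B, which is L ⇒ W
C: the only move is to D(W), a W ⇒ L
A: can move to C, which is L ⇒ W
E: can move to B, which is L ⇒ W
F: moves to E(W), A(W), D(W); every one is W ⇒ L
The starting position A is W: Ada should move to C, handing over an L position.

Ada wins.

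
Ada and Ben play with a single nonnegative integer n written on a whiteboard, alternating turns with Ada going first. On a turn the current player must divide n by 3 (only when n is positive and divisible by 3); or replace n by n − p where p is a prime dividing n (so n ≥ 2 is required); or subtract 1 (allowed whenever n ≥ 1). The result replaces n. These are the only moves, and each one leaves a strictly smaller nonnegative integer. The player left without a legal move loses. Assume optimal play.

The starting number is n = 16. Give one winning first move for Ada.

Move to 14.

Use the standard recursion: the mover loses at a terminal position; elsewhere, the mover wins exactly when some move hands the opponent an L position.
n=0: no move → L
n=1: →0(L), so W
n=2: →0(L), so W
n=3: →0(L), so W
n=4: →2(W), 3(W) — all W, so L
n=5: →0(L), so W
n=6: →4(L), so W
n=7: →0(L), so W
n=8: →6(W), 7(W) — all W, so L
n=9: →8(L), so W
n=10: →8(L), so W
n=11: →0(L), so W
n=12: →4(L), so W
n=13: →0(L), so W
n=14: →7(W), 12(W), 13(W) — all W, so L
n=15: →14(L), so W
n=16: →14(L), so W
From 16, the L positions reachable in one move are: 14.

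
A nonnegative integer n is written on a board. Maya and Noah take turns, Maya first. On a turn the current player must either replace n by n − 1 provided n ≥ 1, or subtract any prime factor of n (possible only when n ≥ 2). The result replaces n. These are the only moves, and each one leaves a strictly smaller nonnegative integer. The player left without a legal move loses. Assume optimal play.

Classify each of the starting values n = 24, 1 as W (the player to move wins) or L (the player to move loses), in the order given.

24: L, 1: W

Use the standard recursion: the mover loses at a terminal position; elsewhere, the mover wins exactly when some move hands the opponent an L position.
n=0: no move → L
n=1: can move to 0, which is L ⇒ W
n=2: can move to 0, which is L ⇒ W
n=3: can move to 0, which is L ⇒ W
n=4: moves to 2(W), 3(W); every one is W ⇒ L
n=5: can move to 0, which is L ⇒ W
n=6: can move to 4, which is L ⇒ W
n=7: can move to 0, which is L ⇒ W
n=8: moves to 6(W), 7(W); every one is W ⇒ L
n=9: can move to 8, which is L ⇒ W
n=10: can move to 8, which is L ⇒ W
n=11: can move to 0, which is L ⇒ W
n=12: moves to 9(W), 10(W), 11(W); every one is W ⇒ L
n=13: can move to 0, which is L ⇒ W
n=14: can move to 12, which is L ⇒ W
n=15: can move to 12, which is L ⇒ W
n=16: moves to 14(W), 15(W); every one is W ⇒ L
n=17: can move to 0, which is L ⇒ W
n=18: can move to 16, which is L ⇒ W
n=19: can move to 0, which is L ⇒ W
n=20: moves to 15(W), 18(W), 19(W); every one is W ⇒ L
n=21: can move to 20, which is L ⇒ W
n=22: can move to 20, which is L ⇒ W
n=23: can move to 0, which is L ⇒ W
n=24: moves to 21(W), 22(W), 23(W); every one is W ⇒ L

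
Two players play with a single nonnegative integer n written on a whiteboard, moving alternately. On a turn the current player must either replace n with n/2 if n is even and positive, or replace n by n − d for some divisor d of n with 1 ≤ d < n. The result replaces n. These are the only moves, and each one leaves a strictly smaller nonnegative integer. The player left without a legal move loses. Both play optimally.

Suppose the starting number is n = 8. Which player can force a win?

The first player wins.

Build the W/L table. Terminal = L. A non-terminal position is W if it has a move to some L; otherwise it is L.
n=0: no move → L
n=1: no move → L
n=2: →1(L), so W
n=3: →2(W) only, which is W, so L
n=4: →3(L), so W
n=5: →4(W) only, which is W, so L
n=6: →3(L), so W
n=7: →6(W) only, which is W, so L
n=8: →7(L), so W
From 8 the player to move can move to 7, reaching an L position.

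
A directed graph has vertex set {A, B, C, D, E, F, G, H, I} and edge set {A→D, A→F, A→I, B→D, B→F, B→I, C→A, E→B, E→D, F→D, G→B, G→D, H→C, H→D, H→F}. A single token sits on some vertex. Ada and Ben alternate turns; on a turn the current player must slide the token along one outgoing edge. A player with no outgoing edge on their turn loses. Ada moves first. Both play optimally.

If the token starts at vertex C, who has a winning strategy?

Classify positions by backward induction: terminal positions (no move available) are L. From any other position, the mover wins iff some move reaches an L.
Every edge goes from a vertex to one that appears earlier in the order D, I, F, A, B, C, E, G, H, so processing vertices in that order labels each vertex after all of its successors.
D: no outgoing edge → L
I: no outgoing edge → L
F: W (go to D, an L position)
A: W (go to I, an L position)
B: W (go to I, an L position)
C: L (sole option A(W) is W)
E: W (go to D, an L position)
G: W (go to D, an L position)
H: W (go to C, an L position)
The starting position C is L: whatever Ada does, the opponent receives a W position.

Ben wins.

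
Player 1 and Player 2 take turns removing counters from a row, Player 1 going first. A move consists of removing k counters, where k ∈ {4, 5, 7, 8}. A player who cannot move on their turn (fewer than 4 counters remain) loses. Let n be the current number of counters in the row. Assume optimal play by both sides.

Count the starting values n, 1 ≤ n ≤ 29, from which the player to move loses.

Build the W/L table. Terminal = L. A non-terminal position is W if it has a move to some L; otherwise it is L.
n=0: no move → L
n=1: no move → L
n=2: no move → L
n=3: no move → L
n=4: can move to 0, which is L ⇒ W
n=5: can move to 1, which is L ⇒ W
n=6: can move to 2, which is L ⇒ W
n=7: can move to 3, which is L ⇒ W
n=8: can move to 3, which is L ⇒ W
n=9: can move to 2, which is L ⇒ W
n=10: can move to 3, which is L ⇒ W
n=11: can move to 3, which is L ⇒ W
n=12: moves to 8(W), 7(W), 5(W), 4(W); every one is W ⇒ L
n=13: moves to 9(W), 8(W), 6(W), 5(W); every one is W ⇒ L
n=14: moves to 10(W), 9(W), 7(W), 6(W); every one is W ⇒ L
n=15: moves to 11(W), 10(W), 8(W), 7(W); every one is W ⇒ L
n=16: can move to 12, which is L ⇒ W
n=17: can move to 13, which is L ⇒ W
n=18: can move to 14, which is L ⇒ W
n=19: can move to 15, which is L ⇒ W
n=20: can move to 15, which is L ⇒ W
n=21: can move to 14, which is L ⇒ W
n=22: can move to 15, which is L ⇒ W
n=23: can move to 15, which is L ⇒ W
n=24: moves to 20(W), 19(W), 17(W), 16(W); every one is W ⇒ L
n=25: moves to 21(W), 20(W), 18(W), 17(W); every one is W ⇒ L
n=26: moves to 22(W), 21(W), 19(W), 18(W); every one is W ⇒ L
n=27: moves to 23(W), 22(W), 20(W), 19(W); every one is W ⇒ L
n=28: can move to 24, which is L ⇒ W
n=29: can move to 25, which is L ⇒ W
L entries with 1 ≤ n ≤ 29 (n=0 is outside the asked range and is not counted): n = 1, 2, 3, 12, 13, 14, 15, 24, 25, 26, 27; that makes 11.

11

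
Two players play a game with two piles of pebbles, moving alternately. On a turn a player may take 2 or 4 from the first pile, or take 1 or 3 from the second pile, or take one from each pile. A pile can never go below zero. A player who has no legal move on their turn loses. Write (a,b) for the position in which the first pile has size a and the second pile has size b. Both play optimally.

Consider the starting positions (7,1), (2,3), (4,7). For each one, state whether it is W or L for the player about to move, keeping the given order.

(7,1): W, (2,3): W, (4,7): L

Work bottom-up. With no move the player to move loses. Otherwise the position is W if at least one move leads to an L position for the opponent, and L if every move leads to a W.
No move ever increases a pile, so every position that can arise here has a ≤ 7 and b ≤ 7; it is enough to label the cells with 0 ≤ a ≤ 7 and 0 ≤ b ≤ 7.
Every move lowers a or b (never raises either), so fill the grid row by row in increasing a, and left to right within a row: each cell's successors are then already labelled.
      b=0  b=1  b=2  b=3  b=4  b=5  b=6  b=7
a=0:    L    W    L    W    L    W    L    W
a=1:    L    W    L    W    L    W    L    W
a=2:    W    W    W    W    W    W    W    W
a=3:    W    L    W    L    W    L    W    L
a=4:    W    L    W    L    W    L    W    L
a=5:    W    W    W    W    W    W    W    W
a=6:    L    W    L    W    L    W    L    W
a=7:    L    W    L    W    L    W    L    W
Cells with no legal move (terminal, hence L): (0,0), (1,0).
The remaining L cells, each justified by listing all of its moves:
(0,2): the only move is to (0,1)(W), a W ⇒ L
(0,4): moves to (0,3)(W), (0,1)(W); every one is W ⇒ L
(0,6): moves to (0,5)(W), (0,3)(W); every one is W ⇒ L
(1,2): moves to (1,1)(W), (0,1)(W); every one is W ⇒ L
(1,4): moves to (1,3)(W), (1,1)(W), (0,3)(W); every one is W ⇒ L
(1,6): moves to (1,5)(W), (1,3)(W), (0,5)(W); every one is W ⇒ L
(3,1): moves to (1,1)(W), (3,0)(W), (2,0)(W); every one is W ⇒ L
(3,3): moves to (1,3)(W), (3,2)(W), (3,0)(W), (2,2)(W); every one is W ⇒ L
(3,5): moves to (1,5)(W), (3,4)(W), (3,2)(W), (2,4)(W); every one is W ⇒ L
(3,7): moves to (1,7)(W), (3,6)(W), (3,4)(W), (2,6)(W); every one is W ⇒ L
(4,1): moves to (2,1)(W), (0,1)(W), (4,0)(W), (3,0)(W); every one is W ⇒ L
(4,3): moves to (2,3)(W), (0,3)(W), (4,2)(W), (4,0)(W), (3,2)(W); every one is W ⇒ L
(4,5): moves to (2,5)(W), (0,5)(W), (4,4)(W), (4,2)(W), (3,4)(W); every one is W ⇒ L
(4,7): moves to (2,7)(W), (0,7)(W), (4,6)(W), (4,4)(W), (3,6)(W); every one is W ⇒ L
(6,0): moves to (4,0)(W), (2,0)(W); every one is W ⇒ L
(6,2): moves to (4,2)(W), (2,2)(W), (6,1)(W), (5,1)(W); every one is W ⇒ L
(6,4): moves to (4,4)(W), (2,4)(W), (6,3)(W), (6,1)(W), (5,3)(W); every one is W ⇒ L
(6,6): moves to (4,6)(W), (2,6)(W), (6,5)(W), (6,3)(W), (5,5)(W); every one is W ⇒ L
(7,0): moves to (5,0)(W), (3,0)(W); every one is W ⇒ L
(7,2): moves to (5,2)(W), (3,2)(W), (7,1)(W), (6,1)(W); every one is W ⇒ L
(7,4): moves to (5,4)(W), (3,4)(W), (7,3)(W), (7,1)(W), (6,3)(W); every one is W ⇒ L
(7,6): moves to (5,6)(W), (3,6)(W), (7,5)(W), (7,3)(W), (6,5)(W); every one is W ⇒ L
Every other cell has at least one move into one of the L cells above, so it is W.
(7,1): the move to (3,1) reaches an L cell, so W
(2,3): the move to (1,2) reaches an L cell, so W
(4,7): one of the L cells justified above, so L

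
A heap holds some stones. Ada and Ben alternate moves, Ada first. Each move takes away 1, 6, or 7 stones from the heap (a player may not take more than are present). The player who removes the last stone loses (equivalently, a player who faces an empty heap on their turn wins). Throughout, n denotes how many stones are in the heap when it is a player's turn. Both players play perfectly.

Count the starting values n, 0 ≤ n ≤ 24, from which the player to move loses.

6

Use the standard recursion: the mover wins at a terminal position; elsewhere, the mover wins exactly when some move hands the opponent an L position.
n=0: no move; the opponent has just taken the last stone and therefore loses → W
n=1: only reaches 0(W), which is W → L
n=2: reaches L-position 1 → W
n=3: only reaches 2(W), which is W → L
n=4: reaches L-position 3 → W
n=5: only reaches 4(W), which is W → L
n=6: reaches L-position 5 → W
n=7: reaches L-position 1 → W
n=8: reaches L-position 1 → W
n=9: reaches L-position 3 → W
n=10: reaches L-position 3 → W
n=11: reaches L-position 5 → W
n=12: reaches L-position 5 → W
n=13: only reaches 12(W), 7(W), 6(W), all W → L
n=14: reaches L-position 13 → W
n=15: only reaches 14(W), 9(W), 8(W), all W → L
n=16: reaches L-position 15 → W
n=17: only reaches 16(W), 11(W), 10(W), all W → L
n=18: reaches L-position 17 → W
n=19: reaches L-position 13 → W
n=20: reaches L-position 13 → W
n=21: reaches L-position 15 → W
n=22: reaches L-position 15 → W
n=23: reaches L-position 17 → W
n=24: reaches L-position 17 → W
L entries with 0 ≤ n ≤ 24: n = 1, 3, 5, 13, 15, 17; that makes 6.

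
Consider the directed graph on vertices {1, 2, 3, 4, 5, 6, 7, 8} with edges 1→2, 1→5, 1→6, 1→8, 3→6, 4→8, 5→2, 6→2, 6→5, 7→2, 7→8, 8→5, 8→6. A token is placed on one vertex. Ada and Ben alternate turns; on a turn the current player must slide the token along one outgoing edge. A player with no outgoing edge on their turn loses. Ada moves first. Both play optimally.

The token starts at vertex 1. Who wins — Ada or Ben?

Ada wins.

Build the W/L table. Terminal = L. A non-terminal position is W if it has a move to some L; otherwise it is L.
Every edge goes from a vertex to one that appears earlier in the order 2, 5, 6, 3, 8, 4, 7, 1, so processing vertices in that order labels each vertex after all of its successors.
2: no outgoing edge → L
5: can move to 2, which is L ⇒ W
6: can move to 2, which is L ⇒ W
3: the only move is to 6(W), a W ⇒ L
8: moves to 6(W), 5(W); every one is W ⇒ L
4: can move to 8, which is L ⇒ W
7: can move to 8, which is L ⇒ W
1: can move to 8, which is L ⇒ W
From 1 Ada can move to 8, reaching an L position.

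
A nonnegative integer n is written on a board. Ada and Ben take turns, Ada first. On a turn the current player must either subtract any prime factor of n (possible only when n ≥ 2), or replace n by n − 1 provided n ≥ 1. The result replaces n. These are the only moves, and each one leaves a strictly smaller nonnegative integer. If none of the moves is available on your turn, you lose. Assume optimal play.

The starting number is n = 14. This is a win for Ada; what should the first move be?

Move to 12.

Classify positions by backward induction: terminal positions (no move available) are L. From any other position, the mover wins iff some move reaches an L.
n=0: no move → L
n=1: can move to 0, which is L ⇒ W
n=2: can move to 0, which is L ⇒ W
n=3: can move to 0, which is L ⇒ W
n=4: moves to 2(W), 3(W); every one is W ⇒ L
n=5: can move to 0, which is L ⇒ W
n=6: can move to 4, which is L ⇒ W
n=7: can move to 0, which is L ⇒ W
n=8: moves to 6(W), 7(W); every one is W ⇒ L
n=9: can move to 8, which is L ⇒ W
n=10: can move to 8, which is L ⇒ W
n=11: can move to 0, which is L ⇒ W
n=12: moves to 9(W), 10(W), 11(W); every one is W ⇒ L
n=13: can move to 0, which is L ⇒ W
n=14: can move to 12, which is L ⇒ W
From 14, the L positions reachable in one move are: 12.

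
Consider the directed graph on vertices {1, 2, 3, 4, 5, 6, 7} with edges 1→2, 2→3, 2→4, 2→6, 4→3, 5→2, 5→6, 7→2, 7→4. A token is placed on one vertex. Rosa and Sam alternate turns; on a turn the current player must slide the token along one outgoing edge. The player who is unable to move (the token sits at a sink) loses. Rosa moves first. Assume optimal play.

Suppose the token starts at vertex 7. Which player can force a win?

Compute win/loss labels from the base case upward. A position with no move is L. Any other position is W if it can reach an L in one move, else L.
Every edge goes from a vertex to one that appears earlier in the order 6, 3, 4, 2, 7, 5, 1, so processing vertices in that order labels each vertex after all of its successors.
6: no outgoing edge → L
3: no outgoing edge → L
4: W (go to 3, an L position)
2: W (go to 3, an L position)
7: L (options 2(W), 4(W) are all W)
5: W (go to 6, an L position)
1: L (sole option 2(W) is W)
Every move from 7 reaches a W position, so the mover loses.

Sam wins.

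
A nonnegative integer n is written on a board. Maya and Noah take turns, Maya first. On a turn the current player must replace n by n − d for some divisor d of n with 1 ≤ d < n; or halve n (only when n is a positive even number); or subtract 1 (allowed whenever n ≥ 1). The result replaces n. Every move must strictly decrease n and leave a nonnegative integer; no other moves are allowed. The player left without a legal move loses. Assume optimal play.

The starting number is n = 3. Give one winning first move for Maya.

Compute win/loss labels from the base case upward. A position with no move is L. Any other position is W if it can reach an L in one move, else L.
n=0: no move → L
n=1: reaches L-position 0 → W
n=2: only reaches 1(W), which is W → L
n=3: reaches L-position 2 → W
From 3, the L positions reachable in one move are: 2.

Move to 2.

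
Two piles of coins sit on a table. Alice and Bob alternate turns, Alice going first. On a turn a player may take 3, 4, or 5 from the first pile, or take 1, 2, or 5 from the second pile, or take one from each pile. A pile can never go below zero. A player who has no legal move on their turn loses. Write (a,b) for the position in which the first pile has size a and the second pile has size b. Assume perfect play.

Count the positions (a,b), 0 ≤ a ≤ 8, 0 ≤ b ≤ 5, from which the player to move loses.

Positions with no move are L. A position that does have a move is losing for the player to move precisely when every available move leads to a winning position for the opponent. Fill in the labels:
Every move lowers a or b (never raises either), so fill the grid row by row in increasing a, and left to right within a row: each cell's successors are then already labelled.
      b=0  b=1  b=2  b=3  b=4  b=5
a=0:    L    W    W    L    W    W
a=1:    L    W    W    L    W    W
a=2:    L    W    W    L    W    W
a=3:    W    W    L    W    W    L
a=4:    W    L    W    W    L    W
a=5:    W    L    W    W    L    W
a=6:    W    L    W    W    L    W
a=7:    W    W    W    W    W    W
a=8:    L    W    W    L    W    W
Cells with no legal move (terminal, hence L): (0,0), (1,0), (2,0).
The remaining L cells, each justified by listing all of its moves:
(0,3): →(0,2)(W), (0,1)(W) — all W, so L
(1,3): →(1,2)(W), (1,1)(W), (0,2)(W) — all W, so L
(2,3): →(2,2)(W), (2,1)(W), (1,2)(W) — all W, so L
(3,2): →(0,2)(W), (3,1)(W), (3,0)(W), (2,1)(W) — all W, so L
(3,5): →(0,5)(W), (3,4)(W), (3,3)(W), (3,0)(W), (2,4)(W) — all W, so L
(4,1): →(1,1)(W), (0,1)(W), (4,0)(W), (3,0)(W) — all W, so L
(4,4): →(1,4)(W), (0,4)(W), (4,3)(W), (4,2)(W), (3,3)(W) — all W, so L
(5,1): →(2,1)(W), (1,1)(W), (0,1)(W), (5,0)(W), (4,0)(W) — all W, so L
(5,4): →(2,4)(W), (1,4)(W), (0,4)(W), (5,3)(W), (5,2)(W), (4,3)(W) — all W, so L
(6,1): →(3,1)(W), (2,1)(W), (1,1)(W), (6,0)(W), (5,0)(W) — all W, so L
(6,4): →(3,4)(W), (2,4)(W), (1,4)(W), (6,3)(W), (6,2)(W), (5,3)(W) — all W, so L
(8,0): →(5,0)(W), (4,0)(W), (3,0)(W) — all W, so L
(8,3): →(5,3)(W), (4,3)(W), (3,3)(W), (8,2)(W), (8,1)(W), (7,2)(W) — all W, so L
Every other cell has at least one move into one of the L cells above, so it is W.
L cells per row: a=0: 2, a=1: 2, a=2: 2, a=3: 2, a=4: 2, a=5: 2, a=6: 2, a=7: 0, a=8: 2; total 16.

16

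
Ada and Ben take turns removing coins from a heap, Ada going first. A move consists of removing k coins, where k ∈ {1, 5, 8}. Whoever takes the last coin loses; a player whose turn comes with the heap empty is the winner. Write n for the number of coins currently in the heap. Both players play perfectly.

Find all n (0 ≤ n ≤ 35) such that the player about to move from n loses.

Build the W/L table. Terminal = W. A non-terminal position is W if it has a move to some L; otherwise it is L.
n=0: no move; the opponent has just taken the last coin and therefore loses → W
n=1: →0(W) only, which is W, so L
n=2: →1(L), so W
n=3: →2(W) only, which is W, so L
n=4: →3(L), so W
n=5: →4(W), 0(W) — all W, so L
n=6: →5(L), so W
n=7: →6(W), 2(W) — all W, so L
n=8: →7(L), so W
n=9: →1(L), so W
n=10: →5(L), so W
n=11: →3(L), so W
n=12: →7(L), so W
n=13: →5(L), so W
n=14: →13(W), 9(W), 6(W) — all W, so L
n=15: →14(L), so W
n=16: →15(W), 11(W), 8(W) — all W, so L
n=17: →16(L), so W
n=18: →17(W), 13(W), 10(W) — all W, so L
n=19: →18(L), so W
n=20: →19(W), 15(W), 12(W) — all W, so L
n=21: →20(L), so W
n=22: →14(L), so W
n=23: →18(L), so W
n=24: →16(L), so W
n=25: →20(L), so W
n=26: →18(L), so W
n=27: →26(W), 22(W), 19(W) — all W, so L
n=28: →27(L), so W
n=29: →28(W), 24(W), 21(W) — all W, so L
n=30: →29(L), so W
n=31: →30(W), 26(W), 23(W) — all W, so L
n=32: →31(L), so W
n=33: →32(W), 28(W), 25(W) — all W, so L
n=34: →33(L), so W
n=35: →27(L), so W
Reading off the rows marked L gives the requested list; there are 12 such values of n.

1, 3, 5, 7, 14, 16, 18, 20, 27, 29, 31, 33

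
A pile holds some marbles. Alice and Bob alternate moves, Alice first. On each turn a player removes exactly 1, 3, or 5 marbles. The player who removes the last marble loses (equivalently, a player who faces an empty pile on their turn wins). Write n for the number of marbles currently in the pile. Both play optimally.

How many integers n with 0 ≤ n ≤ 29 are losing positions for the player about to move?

Classify positions by backward induction: terminal positions (no move available) are W. From any other position, the mover wins iff some move reaches an L.
n=0: no move; the opponent has just taken the last marble and therefore loses → W
n=1: the only move is to 0(W), a W ⇒ L
n=2: can move to 1, which is L ⇒ W
n=3: moves to 2(W), 0(W); every one is W ⇒ L
n=4: can move to 3, which is L ⇒ W
n=5: moves to 4(W), 2(W), 0(W); every one is W ⇒ L
n=6: can move to 5, which is L ⇒ W
n=7: moves to 6(W), 4(W), 2(W); every one is W ⇒ L
n=8: can move to 7, which is L ⇒ W
n=9: moves to 8(W), 6(W), 4(W); every one is W ⇒ L
n=10: can move to 9, which is L ⇒ W
n=11: moves to 10(W), 8(W), 6(W); every one is W ⇒ L
n=12: can move to 11, which is L ⇒ W
n=13: moves to 12(W), 10(W), 8(W); every one is W ⇒ L
n=14: can move to 13, which is L ⇒ W
n=15: moves to 14(W), 12(W), 10(W); every one is W ⇒ L
n=16: can move to 15, which is L ⇒ W
n=17: moves to 16(W), 14(W), 12(W); every one is W ⇒ L
n=18: can move to 17, which is L ⇒ W
n=19: moves to 18(W), 16(W), 14(W); every one is W ⇒ L
n=20: can move to 19, which is L ⇒ W
n=21: moves to 20(W), 18(W), 16(W); every one is W ⇒ L
n=22: can move to 21, which is L ⇒ W
n=23: moves to 22(W), 20(W), 18(W); every one is W ⇒ L
n=24: can move to 23, which is L ⇒ W
n=25: moves to 24(W), 22(W), 20(W); every one is W ⇒ L
n=26: can move to 25, which is L ⇒ W
n=27: moves to 26(W), 24(W), 22(W); every one is W ⇒ L
n=28: can move to 27, which is L ⇒ W
n=29: moves to 28(W), 26(W), 24(W); every one is W ⇒ L
L entries with 0 ≤ n ≤ 29: n = 1, 3, 5, 7, 9, 11, 13, 15, 17, 19, 21, 23, 25, 27, 29; that makes 15.

15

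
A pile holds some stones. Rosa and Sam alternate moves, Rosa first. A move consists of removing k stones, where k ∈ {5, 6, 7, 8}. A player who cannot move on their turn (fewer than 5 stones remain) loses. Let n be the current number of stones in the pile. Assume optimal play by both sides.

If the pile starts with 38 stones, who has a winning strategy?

Rosa wins.

Use the standard recursion: the mover loses at a terminal position; elsewhere, the mover wins exactly when some move hands the opponent an L position.
n=0: no move → L
n=1: no move → L
n=2: no move → L
n=3: no move → L
n=4: no move → L
n=5: →0(L), so W
n=6: →1(L), so W
n=7: →2(L), so W
n=8: →3(L), so W
n=9: →4(L), so W
n=10: →4(L), so W
n=11: →4(L), so W
n=12: →4(L), so W
n=13: →8(W), 7(W), 6(W), 5(W) — all W, so L
n=14: →9(W), 8(W), 7(W), 6(W) — all W, so L
n=15: →10(W), 9(W), 8(W), 7(W) — all W, so L
n=16: →11(W), 10(W), 9(W), 8(W) — all W, so L
n=17: →12(W), 11(W), 10(W), 9(W) — all W, so L
n=18: →13(L), so W
n=19: →14(L), so W
n=20: →15(L), so W
n=21: →16(L), so W
n=22: →17(L), so W
n=23: →17(L), so W
n=24: →17(L), so W
n=25: →17(L), so W
n=26: →21(W), 20(W), 19(W), 18(W) — all W, so L
n=27: →22(W), 21(W), 20(W), 19(W) — all W, so L
n=28: →23(W), 22(W), 21(W), 20(W) — all W, so L
n=29: →24(W), 23(W), 22(W), 21(W) — all W, so L
n=30: →25(W), 24(W), 23(W), 22(W) — all W, so L
n=31: →26(L), so W
n=32: →27(L), so W
n=33: →28(L), so W
n=34: →29(L), so W
n=35: →30(L), so W
n=36: →30(L), so W
n=37: →30(L), so W
n=38: →30(L), so W
From 38 Rosa can remove 8, leaving 30, reaching an L position.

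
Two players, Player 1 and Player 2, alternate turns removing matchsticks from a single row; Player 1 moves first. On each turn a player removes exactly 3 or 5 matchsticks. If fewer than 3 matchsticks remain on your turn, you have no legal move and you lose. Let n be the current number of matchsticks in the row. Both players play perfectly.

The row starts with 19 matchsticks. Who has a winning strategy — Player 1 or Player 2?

Classify positions by backward induction: terminal positions (no move available) are L. From any other position, the mover wins iff some move reaches an L.
n=0: no move → L
n=1: no move → L
n=2: no move → L
n=3: reaches L-position 0 → W
n=4: reaches L-position 1 → W
n=5: reaches L-position 2 → W
n=6: reaches L-position 1 → W
n=7: reaches L-position 2 → W
n=8: only reaches 5(W), 3(W), all W → L
n=9: only reaches 6(W), 4(W), all W → L
n=10: only reaches 7(W), 5(W), all W → L
n=11: reaches L-position 8 → W
n=12: reaches L-position 9 → W
n=13: reaches L-position 10 → W
n=14: reaches L-position 9 → W
n=15: reaches L-position 10 → W
n=16: only reaches 13(W), 11(W), all W → L
n=17: only reaches 14(W), 12(W), all W → L
n=18: only reaches 15(W), 13(W), all W → L
n=19: reaches L-position 16 → W
The starting position 19 is W: Player 1 should remove 3, leaving 16, handing over an L position.

Player 1 wins.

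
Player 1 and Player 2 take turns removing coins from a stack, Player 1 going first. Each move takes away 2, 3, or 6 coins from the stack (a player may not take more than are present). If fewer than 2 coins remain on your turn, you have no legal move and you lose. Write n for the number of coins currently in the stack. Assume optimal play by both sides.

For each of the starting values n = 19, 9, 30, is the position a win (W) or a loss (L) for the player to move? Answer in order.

19: L, 9: L, 30: W

Compute win/loss labels from the base case upward. A position with no move is L. Any other position is W if it can reach an L in one move, else L.
n=0: no move → L
n=1: no move → L
n=2: reaches L-position 0 → W
n=3: reaches L-position 1 → W
n=4: reaches L-position 1 → W
n=5: only reaches 3(W), 2(W), all W → L
n=6: reaches L-position 0 → W
n=7: reaches L-position 5 → W
n=8: reaches L-position 5 → W
n=9: only reaches 7(W), 6(W), 3(W), all W → L
n=10: only reaches 8(W), 7(W), 4(W), all W → L
n=11: reaches L-position 9 → W
n=12: reaches L-position 10 → W
n=13: reaches L-position 10 → W
n=14: only reaches 12(W), 11(W), 8(W), all W → L
n=15: reaches L-position 9 → W
n=16: reaches L-position 14 → W
n=17: reaches L-position 14 → W
n=18: only reaches 16(W), 15(W), 12(W), all W → L
n=19: only reaches 17(W), 16(W), 13(W), all W → L
n=20: reaches L-position 18 → W
n=21: reaches L-position 19 → W
n=22: reaches L-position 19 → W
n=23: only reaches 21(W), 20(W), 17(W), all W → L
n=24: reaches L-position 18 → W
n=25: reaches L-position 23 → W
n=26: reaches L-position 23 → W
n=27: only reaches 25(W), 24(W), 21(W), all W → L
n=28: only reaches 26(W), 25(W), 22(W), all W → L
n=29: reaches L-position 27 → W
n=30: reaches L-position 28 → W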